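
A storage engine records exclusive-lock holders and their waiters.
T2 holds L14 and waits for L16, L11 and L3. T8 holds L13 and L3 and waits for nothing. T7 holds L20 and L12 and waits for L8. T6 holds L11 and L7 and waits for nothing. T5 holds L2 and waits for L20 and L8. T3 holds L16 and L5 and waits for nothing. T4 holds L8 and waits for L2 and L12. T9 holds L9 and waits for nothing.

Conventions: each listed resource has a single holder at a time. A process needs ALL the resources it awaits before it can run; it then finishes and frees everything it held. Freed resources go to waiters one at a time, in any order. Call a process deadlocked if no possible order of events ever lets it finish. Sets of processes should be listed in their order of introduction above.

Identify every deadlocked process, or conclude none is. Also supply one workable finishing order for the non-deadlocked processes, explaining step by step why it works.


The deadlocked set is T7, T5 and T4.
Key observation: the cycle T7 -> T4 -> T7 can never break — each member waits on the next; T5 is caught in further circular waits.
One completion order for the rest: T6, T3, T8, T2, T9.
Check, step by step:
  run T6 (it waits on nothing); releases L11 and L7
  run T3 (it waits on nothing); releases L16 and L5
  run T8 (it waits on nothing); releases L13 and L3
  T2: everything it awaited (L16, L11 and L3) is free; runs, freeing L14
  run T9 (it waits on nothing); releases L9


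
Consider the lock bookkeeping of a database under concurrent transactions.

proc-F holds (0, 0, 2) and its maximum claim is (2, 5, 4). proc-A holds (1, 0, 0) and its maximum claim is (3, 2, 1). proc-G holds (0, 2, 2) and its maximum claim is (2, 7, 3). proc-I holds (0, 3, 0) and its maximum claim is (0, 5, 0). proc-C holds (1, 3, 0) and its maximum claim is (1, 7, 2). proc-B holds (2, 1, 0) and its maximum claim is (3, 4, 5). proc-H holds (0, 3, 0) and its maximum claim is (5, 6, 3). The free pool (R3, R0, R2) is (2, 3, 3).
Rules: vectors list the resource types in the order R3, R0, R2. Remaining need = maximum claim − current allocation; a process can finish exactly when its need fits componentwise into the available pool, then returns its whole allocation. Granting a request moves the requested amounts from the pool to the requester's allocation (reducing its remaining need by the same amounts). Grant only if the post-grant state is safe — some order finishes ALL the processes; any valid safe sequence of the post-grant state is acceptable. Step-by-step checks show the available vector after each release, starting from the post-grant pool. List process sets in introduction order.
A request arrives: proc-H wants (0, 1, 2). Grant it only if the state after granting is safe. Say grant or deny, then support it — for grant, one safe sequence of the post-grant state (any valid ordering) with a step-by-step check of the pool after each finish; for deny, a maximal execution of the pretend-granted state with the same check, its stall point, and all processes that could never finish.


GRANT — the state after the grant stays safe, e.g. via proc-I, proc-G, proc-A, proc-F, proc-C, proc-B, proc-H.
Key observation: post-grant, (2, 2, 1) remains, and an order beginning with proc-I completes everyone.
Check on the post-grant state, step by step:
  pool = (2, 2, 1)
  proc-I needs (0, 2, 0) <= (2, 2, 1) -> finishes; pool += (0, 3, 0) = (2, 5, 1)
  proc-G needs (2, 5, 1) <= (2, 5, 1) -> finishes; pool += (0, 2, 2) = (2, 7, 3)
  proc-A needs (2, 2, 1) <= (2, 7, 3) -> finishes; pool += (1, 0, 0) = (3, 7, 3)
  proc-F needs (2, 5, 2) <= (3, 7, 3) -> finishes; pool += (0, 0, 2) = (3, 7, 5)
  proc-C needs (0, 4, 2) <= (3, 7, 5) -> finishes; pool += (1, 3, 0) = (4, 10, 5)
  proc-B needs (1, 3, 5) <= (4, 10, 5) -> finishes; pool += (2, 1, 0) = (6, 11, 5)
  proc-H needs (5, 2, 1) <= (6, 11, 5) -> finishes; pool += (0, 4, 2) = (6, 15, 7)


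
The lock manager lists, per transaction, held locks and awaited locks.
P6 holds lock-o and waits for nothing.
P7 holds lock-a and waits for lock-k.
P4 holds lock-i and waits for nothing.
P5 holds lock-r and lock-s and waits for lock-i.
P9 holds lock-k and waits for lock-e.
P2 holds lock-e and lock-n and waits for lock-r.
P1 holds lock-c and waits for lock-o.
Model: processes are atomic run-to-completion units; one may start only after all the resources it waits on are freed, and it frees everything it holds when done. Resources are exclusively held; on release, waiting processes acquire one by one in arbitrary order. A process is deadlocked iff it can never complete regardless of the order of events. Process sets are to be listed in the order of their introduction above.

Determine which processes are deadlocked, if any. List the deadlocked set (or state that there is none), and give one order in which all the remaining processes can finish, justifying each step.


Nothing here is deadlocked.
Key observation: all waits point, directly or indirectly, at processes that can finish, so nothing is permanently blocked.
A valid finishing order for the others: P4, P5, P2, P6, P9, P7, P1.
Step-by-step check:
  run P4 (it waits on nothing); releases lock-i
  P5: everything it awaited (lock-i) is free; runs, freeing lock-r and lock-s
  P2: everything it awaited (lock-r) is free; runs, freeing lock-e and lock-n
  run P6 (it waits on nothing); releases lock-o
  P9: everything it awaited (lock-e) is free; runs, freeing lock-k
  P7: everything it awaited (lock-k) is free; runs, freeing lock-a
  P1: everything it awaited (lock-o) is free; runs, freeing lock-c


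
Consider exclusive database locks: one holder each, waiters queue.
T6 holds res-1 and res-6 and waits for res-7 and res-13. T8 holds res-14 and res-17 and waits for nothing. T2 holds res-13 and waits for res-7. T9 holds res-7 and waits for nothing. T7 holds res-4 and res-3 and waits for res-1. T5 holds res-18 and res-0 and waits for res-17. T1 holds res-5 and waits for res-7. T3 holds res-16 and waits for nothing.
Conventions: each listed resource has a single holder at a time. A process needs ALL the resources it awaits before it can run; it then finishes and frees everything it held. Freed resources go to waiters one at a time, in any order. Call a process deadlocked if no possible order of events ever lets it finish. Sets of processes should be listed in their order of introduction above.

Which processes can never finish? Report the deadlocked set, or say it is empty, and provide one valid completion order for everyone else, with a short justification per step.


Nothing here is deadlocked.
Key observation: the wait graph is acyclic; completion cascades from the unblocked processes through everyone else.
The rest can finish in the order T9, T2, T8, T6, T5, T1, T3, T7.
Step-by-step check:
  T9: no waits; runs immediately, freeing res-7
  run T2 (all its waits — res-7 — are resolved); releases res-13
  T8: no waits; runs immediately, freeing res-14 and res-17
  run T6 (all its waits — res-7 and res-13 — are resolved); releases res-1 and res-6
  run T5 (all its waits — res-17 — are resolved); releases res-18 and res-0
  run T1 (all its waits — res-7 — are resolved); releases res-5
  T3: no waits; runs immediately, freeing res-16
  run T7 (all its waits — res-1 — are resolved); releases res-4 and res-3


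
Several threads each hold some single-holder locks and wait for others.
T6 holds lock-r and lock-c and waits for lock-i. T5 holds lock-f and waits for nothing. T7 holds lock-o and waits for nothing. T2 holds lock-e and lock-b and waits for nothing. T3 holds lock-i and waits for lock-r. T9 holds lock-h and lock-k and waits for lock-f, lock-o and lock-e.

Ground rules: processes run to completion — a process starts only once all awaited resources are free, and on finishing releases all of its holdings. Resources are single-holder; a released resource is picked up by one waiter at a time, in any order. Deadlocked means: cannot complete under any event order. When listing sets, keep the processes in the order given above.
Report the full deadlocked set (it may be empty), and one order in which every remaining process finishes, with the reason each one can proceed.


The deadlocked set is T6 and T3.
Key observation: the wait chain closes on itself along T6 -> T3 -> T6; no other process is dragged down with it.
One completion order for the rest: T7, T2, T5, T9.
Verifying each step:
  run T7 (it waits on nothing); releases lock-o
  run T2 (it waits on nothing); releases lock-e and lock-b
  run T5 (it waits on nothing); releases lock-f
  T9: everything it awaited (lock-f, lock-o and lock-e) is free; runs, freeing lock-h and lock-k


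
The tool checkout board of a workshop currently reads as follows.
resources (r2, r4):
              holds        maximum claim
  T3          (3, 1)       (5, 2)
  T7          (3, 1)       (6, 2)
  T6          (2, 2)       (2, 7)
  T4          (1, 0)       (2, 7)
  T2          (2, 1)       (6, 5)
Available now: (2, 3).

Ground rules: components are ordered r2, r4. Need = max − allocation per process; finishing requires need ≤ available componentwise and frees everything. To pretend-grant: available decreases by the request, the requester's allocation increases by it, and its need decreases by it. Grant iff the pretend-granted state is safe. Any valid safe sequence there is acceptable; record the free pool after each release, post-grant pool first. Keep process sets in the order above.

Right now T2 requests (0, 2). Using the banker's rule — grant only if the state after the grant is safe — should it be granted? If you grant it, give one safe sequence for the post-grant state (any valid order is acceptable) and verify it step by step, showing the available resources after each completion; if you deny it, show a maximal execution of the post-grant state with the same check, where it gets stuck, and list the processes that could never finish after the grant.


GRANT — the state after the grant stays safe, e.g. via T3, T2, T7, T6, T4.
Key observation: the grant leaves (2, 1) free — enough for T3, whose release restarts the cascade.
Step-by-step check of the post-grant state:
  pool = (2, 1)
  run T3 (needs (2, 1), free (2, 1)); after release of (3, 1) the pool is (5, 2)
  run T2 (needs (4, 2), free (5, 2)); after release of (2, 3) the pool is (7, 5)
  run T7 (needs (3, 1), free (7, 5)); after release of (3, 1) the pool is (10, 6)
  run T6 (needs (0, 5), free (10, 6)); after release of (2, 2) the pool is (12, 8)
  run T4 (needs (1, 7), free (12, 8)); after release of (1, 0) the pool is (13, 8)


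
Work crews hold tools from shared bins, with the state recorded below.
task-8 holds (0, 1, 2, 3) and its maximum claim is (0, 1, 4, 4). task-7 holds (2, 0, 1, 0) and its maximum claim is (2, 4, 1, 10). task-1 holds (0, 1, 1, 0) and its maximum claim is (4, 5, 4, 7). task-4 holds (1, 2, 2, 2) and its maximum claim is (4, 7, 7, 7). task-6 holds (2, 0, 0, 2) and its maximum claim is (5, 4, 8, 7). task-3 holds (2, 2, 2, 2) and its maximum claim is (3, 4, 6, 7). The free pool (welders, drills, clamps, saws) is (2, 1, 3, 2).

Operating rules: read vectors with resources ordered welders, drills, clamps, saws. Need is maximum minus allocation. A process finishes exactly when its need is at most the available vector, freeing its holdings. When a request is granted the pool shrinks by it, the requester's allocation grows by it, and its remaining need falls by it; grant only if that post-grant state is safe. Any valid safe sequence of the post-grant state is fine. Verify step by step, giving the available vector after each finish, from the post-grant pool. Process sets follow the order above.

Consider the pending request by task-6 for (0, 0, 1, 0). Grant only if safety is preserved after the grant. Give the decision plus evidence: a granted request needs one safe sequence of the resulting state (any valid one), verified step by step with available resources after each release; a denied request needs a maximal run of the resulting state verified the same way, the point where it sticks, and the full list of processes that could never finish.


GRANT. The post-grant state is safe; one safe sequence: task-8, task-3, task-1, task-6, task-4, task-7.
Key observation: even at the reduced pool (2, 1, 2, 2), task-8 fits immediately, so safety survives the grant.
Check on the post-grant state, step by step:
  pool = (2, 1, 2, 2)
  task-8: need (0, 0, 2, 1) fits (2, 1, 2, 2); releases (0, 1, 2, 3), pool now (2, 2, 4, 5)
  task-3: need (1, 2, 4, 5) fits (2, 2, 4, 5); releases (2, 2, 2, 2), pool now (4, 4, 6, 7)
  task-1: need (4, 4, 3, 7) fits (4, 4, 6, 7); releases (0, 1, 1, 0), pool now (4, 5, 7, 7)
  task-6: need (3, 4, 7, 5) fits (4, 5, 7, 7); releases (2, 0, 1, 2), pool now (6, 5, 8, 9)
  task-4: need (3, 5, 5, 5) fits (6, 5, 8, 9); releases (1, 2, 2, 2), pool now (7, 7, 10, 11)
  task-7: need (0, 4, 0, 10) fits (7, 7, 10, 11); releases (2, 0, 1, 0), pool now (9, 7, 11, 11)


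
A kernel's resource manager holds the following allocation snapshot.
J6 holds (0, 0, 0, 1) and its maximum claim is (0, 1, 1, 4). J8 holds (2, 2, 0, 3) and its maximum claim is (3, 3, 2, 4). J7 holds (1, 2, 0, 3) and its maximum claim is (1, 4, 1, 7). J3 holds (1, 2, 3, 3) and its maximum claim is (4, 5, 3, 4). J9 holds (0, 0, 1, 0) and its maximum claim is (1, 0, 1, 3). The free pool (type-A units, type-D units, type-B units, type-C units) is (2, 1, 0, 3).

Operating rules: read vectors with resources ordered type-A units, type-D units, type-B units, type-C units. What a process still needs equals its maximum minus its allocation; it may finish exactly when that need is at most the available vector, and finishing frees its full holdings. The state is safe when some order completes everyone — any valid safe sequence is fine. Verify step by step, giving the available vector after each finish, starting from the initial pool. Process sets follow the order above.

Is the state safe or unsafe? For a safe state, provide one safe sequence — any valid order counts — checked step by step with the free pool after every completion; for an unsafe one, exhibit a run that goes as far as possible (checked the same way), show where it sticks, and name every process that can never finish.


The state is UNSAFE.
Key observation: after J9, J6 the pool peaks at (2, 1, 1, 4), and each blocked process is short somewhere: J8 on type-B units; J7 on type-D units; J3 on type-A units, type-D units.
Going as far as possible: J9, J6; after that, nothing fits. Step-by-step check:
  pool = (2, 1, 0, 3)
  run J9 (needs (1, 0, 0, 3), free (2, 1, 0, 3)); after release of (0, 0, 1, 0) the pool is (2, 1, 1, 3)
  run J6 (needs (0, 1, 1, 3), free (2, 1, 1, 3)); after release of (0, 0, 0, 1) the pool is (2, 1, 1, 4)
  blocked: J8 wants (1, 1, 2, 1), pool (2, 1, 1, 4) — not enough type-B units
  blocked: J7 wants (0, 2, 1, 4), pool (2, 1, 1, 4) — not enough type-D units
  blocked: J3 wants (3, 3, 0, 1), pool (2, 1, 1, 4) — not enough type-A units and type-D units
Permanently blocked: J8, J7 and J3.


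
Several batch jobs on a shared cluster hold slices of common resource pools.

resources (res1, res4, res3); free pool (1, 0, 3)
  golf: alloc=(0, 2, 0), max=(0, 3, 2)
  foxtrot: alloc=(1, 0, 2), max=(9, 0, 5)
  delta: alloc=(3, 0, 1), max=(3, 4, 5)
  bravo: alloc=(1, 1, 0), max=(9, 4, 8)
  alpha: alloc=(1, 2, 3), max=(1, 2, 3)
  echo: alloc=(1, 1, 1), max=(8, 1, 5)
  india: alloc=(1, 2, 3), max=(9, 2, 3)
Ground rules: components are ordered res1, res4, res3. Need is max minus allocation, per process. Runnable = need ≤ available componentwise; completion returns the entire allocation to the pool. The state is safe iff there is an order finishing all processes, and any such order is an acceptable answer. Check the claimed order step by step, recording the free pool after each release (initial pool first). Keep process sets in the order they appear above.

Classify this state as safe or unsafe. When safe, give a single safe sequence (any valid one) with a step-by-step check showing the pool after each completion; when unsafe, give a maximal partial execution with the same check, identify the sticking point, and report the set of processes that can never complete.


UNSAFE — no complete ordering exists.
Key observation: no order helps: past alpha, golf, delta, the free pool tops out at (5, 4, 7), below what each blocked process needs in res1.
The run alpha, golf, delta cannot be extended any further. Check, step by step:
  pool = (1, 0, 3)
  run alpha (needs (0, 0, 0), free (1, 0, 3)); after release of (1, 2, 3) the pool is (2, 2, 6)
  run golf (needs (0, 1, 2), free (2, 2, 6)); after release of (0, 2, 0) the pool is (2, 4, 6)
  run delta (needs (0, 4, 4), free (2, 4, 6)); after release of (3, 0, 1) the pool is (5, 4, 7)
  foxtrot still needs (8, 0, 3) but only (5, 4, 7) is free — short on res1
  bravo still needs (8, 3, 8) but only (5, 4, 7) is free — short on res1 and res3
  echo still needs (7, 0, 4) but only (5, 4, 7) is free — short on res1
  india still needs (8, 0, 0) but only (5, 4, 7) is free — short on res1
Permanently blocked: foxtrot, bravo, echo and india.


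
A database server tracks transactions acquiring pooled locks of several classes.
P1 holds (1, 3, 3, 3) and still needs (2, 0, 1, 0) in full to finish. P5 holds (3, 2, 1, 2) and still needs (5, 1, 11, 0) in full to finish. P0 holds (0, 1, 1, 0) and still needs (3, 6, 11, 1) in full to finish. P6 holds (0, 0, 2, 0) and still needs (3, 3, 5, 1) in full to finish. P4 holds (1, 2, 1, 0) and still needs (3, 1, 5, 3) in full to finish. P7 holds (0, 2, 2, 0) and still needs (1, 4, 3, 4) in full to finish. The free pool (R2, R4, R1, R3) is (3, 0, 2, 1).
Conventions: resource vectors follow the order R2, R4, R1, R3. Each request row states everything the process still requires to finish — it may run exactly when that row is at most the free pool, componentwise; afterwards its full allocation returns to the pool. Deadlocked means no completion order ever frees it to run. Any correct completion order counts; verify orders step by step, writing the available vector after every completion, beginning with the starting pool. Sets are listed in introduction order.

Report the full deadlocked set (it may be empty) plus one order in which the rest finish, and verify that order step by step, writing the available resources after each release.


The deadlocked set is P5 and P0.
Key observation: after P1, P4, P6, P7 complete, (5, 7, 10, 4) is the best the pool ever gets, yet each leftover process wants more R1.
One completion order for the rest: P1, P4, P6, P7. Walking it through:
  pool = (3, 0, 2, 1)
  P1 needs (2, 0, 1, 0) <= (3, 0, 2, 1) -> finishes; pool += (1, 3, 3, 3) = (4, 3, 5, 4)
  P4 needs (3, 1, 5, 3) <= (4, 3, 5, 4) -> finishes; pool += (1, 2, 1, 0) = (5, 5, 6, 4)
  P6 needs (3, 3, 5, 1) <= (5, 5, 6, 4) -> finishes; pool += (0, 0, 2, 0) = (5, 5, 8, 4)
  P7 needs (1, 4, 3, 4) <= (5, 5, 8, 4) -> finishes; pool += (0, 2, 2, 0) = (5, 7, 10, 4)
None of the blocked processes ever fits:
  blocked: P5 wants (5, 1, 11, 0), pool (5, 7, 10, 4) — not enough R1
  blocked: P0 wants (3, 6, 11, 1), pool (5, 7, 10, 4) — not enough R1


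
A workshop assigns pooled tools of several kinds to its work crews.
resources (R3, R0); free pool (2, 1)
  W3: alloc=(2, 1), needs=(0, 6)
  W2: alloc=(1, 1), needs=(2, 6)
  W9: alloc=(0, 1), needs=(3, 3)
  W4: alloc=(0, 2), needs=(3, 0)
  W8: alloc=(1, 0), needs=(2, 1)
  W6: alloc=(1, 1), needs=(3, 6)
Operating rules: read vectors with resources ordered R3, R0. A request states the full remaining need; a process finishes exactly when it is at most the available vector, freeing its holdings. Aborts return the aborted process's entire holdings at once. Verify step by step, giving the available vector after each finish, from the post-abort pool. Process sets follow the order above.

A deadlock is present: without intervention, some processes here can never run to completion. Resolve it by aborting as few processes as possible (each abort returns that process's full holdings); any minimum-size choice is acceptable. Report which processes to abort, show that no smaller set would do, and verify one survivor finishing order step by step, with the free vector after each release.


Minimum abort set: W2 and W6.
Key observation: the returned (2, 2) from W2 and W6 is what brings W3 — unrunnable before, under any order — into play at step 4.
Minimality, checking each single-abort alternative: W3 alone leaves W2 blocked (short on R0); W2 alone leaves W3 blocked (short on R0); W9 alone leaves W3 blocked (short on R0); W4 alone leaves W3 blocked (short on R0); W8 alone leaves W3 blocked (short on R0); W6 alone leaves W3 blocked (short on R0).
One survivor order: W9, W8, W4, W3. Verifying each step (post-abort pool first):
  pool = (4, 3)
  W9 needs (3, 3) <= (4, 3) -> finishes; pool += (0, 1) = (4, 4)
  W8 needs (2, 1) <= (4, 4) -> finishes; pool += (1, 0) = (5, 4)
  W4 needs (3, 0) <= (5, 4) -> finishes; pool += (0, 2) = (5, 6)
  W3 needs (0, 6) <= (5, 6) -> finishes; pool += (2, 1) = (7, 7)


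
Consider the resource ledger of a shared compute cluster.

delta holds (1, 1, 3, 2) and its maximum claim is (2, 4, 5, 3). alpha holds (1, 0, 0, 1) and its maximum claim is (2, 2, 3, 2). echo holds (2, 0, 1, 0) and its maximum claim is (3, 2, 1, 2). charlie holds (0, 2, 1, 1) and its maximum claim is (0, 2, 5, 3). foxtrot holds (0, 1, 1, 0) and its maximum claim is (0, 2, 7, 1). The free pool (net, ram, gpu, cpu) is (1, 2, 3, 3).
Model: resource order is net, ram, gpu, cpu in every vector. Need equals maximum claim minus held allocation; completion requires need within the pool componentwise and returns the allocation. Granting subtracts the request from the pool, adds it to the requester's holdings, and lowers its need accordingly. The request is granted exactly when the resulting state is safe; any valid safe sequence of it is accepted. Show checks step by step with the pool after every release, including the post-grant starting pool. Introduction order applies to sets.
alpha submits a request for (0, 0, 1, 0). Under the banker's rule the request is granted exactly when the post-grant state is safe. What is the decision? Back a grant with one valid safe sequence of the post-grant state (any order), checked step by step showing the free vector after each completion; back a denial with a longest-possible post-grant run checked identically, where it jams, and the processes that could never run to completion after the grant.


GRANT — the state after the grant stays safe, e.g. via echo, alpha, charlie, delta, foxtrot.
Key observation: the transfer keeps a workable pool ((1, 2, 2, 3)); echo starts the safe sequence.
Step-by-step check of the post-grant state:
  pool = (1, 2, 2, 3)
  echo needs (1, 2, 0, 2) <= (1, 2, 2, 3) -> finishes; pool += (2, 0, 1, 0) = (3, 2, 3, 3)
  alpha needs (1, 2, 2, 1) <= (3, 2, 3, 3) -> finishes; pool += (1, 0, 1, 1) = (4, 2, 4, 4)
  charlie needs (0, 0, 4, 2) <= (4, 2, 4, 4) -> finishes; pool += (0, 2, 1, 1) = (4, 4, 5, 5)
  delta needs (1, 3, 2, 1) <= (4, 4, 5, 5) -> finishes; pool += (1, 1, 3, 2) = (5, 5, 8, 7)
  foxtrot needs (0, 1, 6, 1) <= (5, 5, 8, 7) -> finishes; pool += (0, 1, 1, 0) = (5, 6, 9, 7)


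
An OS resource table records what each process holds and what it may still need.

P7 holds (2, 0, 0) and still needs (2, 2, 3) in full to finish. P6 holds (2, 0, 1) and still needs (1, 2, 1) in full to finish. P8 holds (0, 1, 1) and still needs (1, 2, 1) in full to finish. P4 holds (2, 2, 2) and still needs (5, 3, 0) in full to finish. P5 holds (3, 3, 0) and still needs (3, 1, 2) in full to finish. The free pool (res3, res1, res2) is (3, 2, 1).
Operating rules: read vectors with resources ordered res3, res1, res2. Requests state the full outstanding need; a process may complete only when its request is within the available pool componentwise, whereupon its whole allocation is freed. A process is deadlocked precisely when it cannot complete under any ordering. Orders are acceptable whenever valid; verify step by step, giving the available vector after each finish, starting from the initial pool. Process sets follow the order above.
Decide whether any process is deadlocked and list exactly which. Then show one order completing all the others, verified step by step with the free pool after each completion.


Nothing here is deadlocked.
Key observation: P8 fits the free pool immediately, and its release cascades until everyone finishes.
The rest can finish in the order P8, P6, P5, P4, P7. Verifying each step:
  pool = (3, 2, 1)
  run P8 (needs (1, 2, 1), free (3, 2, 1)); after release of (0, 1, 1) the pool is (3, 3, 2)
  run P6 (needs (1, 2, 1), free (3, 3, 2)); after release of (2, 0, 1) the pool is (5, 3, 3)
  run P5 (needs (3, 1, 2), free (5, 3, 3)); after release of (3, 3, 0) the pool is (8, 6, 3)
  run P4 (needs (5, 3, 0), free (8, 6, 3)); after release of (2, 2, 2) the pool is (10, 8, 5)
  run P7 (needs (2, 2, 3), free (10, 8, 5)); after release of (2, 0, 0) the pool is (12, 8, 5)


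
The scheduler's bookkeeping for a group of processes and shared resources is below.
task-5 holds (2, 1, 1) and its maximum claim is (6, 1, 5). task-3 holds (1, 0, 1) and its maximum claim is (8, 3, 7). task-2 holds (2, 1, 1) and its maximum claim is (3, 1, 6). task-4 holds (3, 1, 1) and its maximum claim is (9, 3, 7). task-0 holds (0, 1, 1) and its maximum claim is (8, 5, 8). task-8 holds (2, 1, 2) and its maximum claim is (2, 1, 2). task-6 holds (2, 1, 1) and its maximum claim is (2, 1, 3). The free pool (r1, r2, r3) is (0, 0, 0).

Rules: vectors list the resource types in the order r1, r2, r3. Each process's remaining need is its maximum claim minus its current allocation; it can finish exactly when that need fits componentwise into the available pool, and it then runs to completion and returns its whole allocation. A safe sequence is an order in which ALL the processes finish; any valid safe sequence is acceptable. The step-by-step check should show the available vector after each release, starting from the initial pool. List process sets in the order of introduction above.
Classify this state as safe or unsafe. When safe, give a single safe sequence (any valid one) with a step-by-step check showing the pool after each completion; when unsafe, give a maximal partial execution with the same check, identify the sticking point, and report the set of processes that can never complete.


UNSAFE.
Key observation: once task-8, task-6 finish, the pool peaks at (4, 2, 3) — and every remaining process still needs more r3 than that.
A maximal execution: task-8, task-6 — then nothing else fits. Verifying each step:
  pool = (0, 0, 0)
  task-8: need (0, 0, 0) fits (0, 0, 0); releases (2, 1, 2), pool now (2, 1, 2)
  task-6: need (0, 0, 2) fits (2, 1, 2); releases (2, 1, 1), pool now (4, 2, 3)
  task-5 still needs (4, 0, 4) but only (4, 2, 3) is free — short on r3
  task-3 still needs (7, 3, 6) but only (4, 2, 3) is free — short on r1, r2 and r3
  task-2 still needs (1, 0, 5) but only (4, 2, 3) is free — short on r3
  task-4 still needs (6, 2, 6) but only (4, 2, 3) is free — short on r1 and r3
  task-0 still needs (8, 4, 7) but only (4, 2, 3) is free — short on r1, r2 and r3
Permanently blocked: task-5, task-3, task-2, task-4 and task-0.


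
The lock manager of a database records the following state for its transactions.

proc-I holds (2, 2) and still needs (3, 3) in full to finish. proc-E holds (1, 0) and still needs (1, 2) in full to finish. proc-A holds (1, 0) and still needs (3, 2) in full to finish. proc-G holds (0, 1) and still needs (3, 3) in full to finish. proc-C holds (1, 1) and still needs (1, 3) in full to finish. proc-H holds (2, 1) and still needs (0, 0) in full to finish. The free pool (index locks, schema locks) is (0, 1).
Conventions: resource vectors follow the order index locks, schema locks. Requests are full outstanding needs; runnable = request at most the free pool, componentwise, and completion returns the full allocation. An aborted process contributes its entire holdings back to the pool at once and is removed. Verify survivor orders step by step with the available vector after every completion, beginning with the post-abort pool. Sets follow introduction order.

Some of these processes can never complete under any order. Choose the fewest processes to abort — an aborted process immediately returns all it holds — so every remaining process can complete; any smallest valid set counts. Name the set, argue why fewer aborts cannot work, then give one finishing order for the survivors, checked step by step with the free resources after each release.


The answer: abort proc-G.
Key observation: aborting proc-G returns (0, 1), and proc-C — hopeless before — runs at step 2 with the returned capacity in the pool.
Why nothing smaller works: aborting no one leaves the state deadlocked as given.
Survivors finish in the order: proc-H, proc-C, proc-I, proc-E, proc-A. Walking it through (pool after the aborts first):
  pool = (0, 2)
  run proc-H (needs (0, 0), free (0, 2)); after release of (2, 1) the pool is (2, 3)
  run proc-C (needs (1, 3), free (2, 3)); after release of (1, 1) the pool is (3, 4)
  run proc-I (needs (3, 3), free (3, 4)); after release of (2, 2) the pool is (5, 6)
  run proc-E (needs (1, 2), free (5, 6)); after release of (1, 0) the pool is (6, 6)
  run proc-A (needs (3, 2), free (6, 6)); after release of (1, 0) the pool is (7, 6)


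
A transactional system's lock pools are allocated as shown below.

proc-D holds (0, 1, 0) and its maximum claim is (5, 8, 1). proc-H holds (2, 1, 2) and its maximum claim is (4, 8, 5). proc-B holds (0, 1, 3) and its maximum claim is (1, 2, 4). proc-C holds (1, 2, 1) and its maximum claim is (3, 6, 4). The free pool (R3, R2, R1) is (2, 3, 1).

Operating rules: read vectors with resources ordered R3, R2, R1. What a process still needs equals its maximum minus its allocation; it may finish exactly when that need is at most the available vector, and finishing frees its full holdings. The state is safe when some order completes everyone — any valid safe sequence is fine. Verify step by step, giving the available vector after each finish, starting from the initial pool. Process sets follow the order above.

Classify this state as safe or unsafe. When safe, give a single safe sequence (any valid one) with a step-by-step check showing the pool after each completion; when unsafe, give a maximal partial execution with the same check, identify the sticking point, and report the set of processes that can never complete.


UNSAFE — no complete ordering exists.
Key observation: even finishing proc-B, proc-C leaves just (3, 6, 5) free — too little R2 for any of the remaining processes.
Going as far as possible: proc-B, proc-C; after that, nothing fits. Walking it through:
  pool = (2, 3, 1)
  proc-B: need (1, 1, 1) fits (2, 3, 1); releases (0, 1, 3), pool now (2, 4, 4)
  proc-C: need (2, 4, 3) fits (2, 4, 4); releases (1, 2, 1), pool now (3, 6, 5)
  proc-D cannot run: need (5, 7, 1) vs free (3, 6, 5) (insufficient R3 and R2)
  proc-H cannot run: need (2, 7, 3) vs free (3, 6, 5) (insufficient R2)
Never able to finish: proc-D and proc-H.


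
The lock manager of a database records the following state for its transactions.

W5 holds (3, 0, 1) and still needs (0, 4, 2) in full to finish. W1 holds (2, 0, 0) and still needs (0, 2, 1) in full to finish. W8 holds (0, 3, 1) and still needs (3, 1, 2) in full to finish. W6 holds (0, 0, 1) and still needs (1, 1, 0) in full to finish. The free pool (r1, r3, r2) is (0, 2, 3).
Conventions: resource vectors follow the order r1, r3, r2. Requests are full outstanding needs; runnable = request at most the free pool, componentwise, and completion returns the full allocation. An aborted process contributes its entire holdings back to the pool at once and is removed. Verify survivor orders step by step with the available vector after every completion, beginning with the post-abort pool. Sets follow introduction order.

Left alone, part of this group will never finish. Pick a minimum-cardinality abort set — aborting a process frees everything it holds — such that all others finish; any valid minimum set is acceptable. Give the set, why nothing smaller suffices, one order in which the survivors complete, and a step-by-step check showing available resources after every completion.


Abort W5.
Key observation: W8 had no path to completion before; after the abort of W5 ((3, 0, 1) returned), step 2 is where it fits.
Minimality: the empty abort set fails — the state is deadlocked as it stands.
One survivor order: W1, W8, W6. Walking it through (post-abort pool first):
  pool = (3, 2, 4)
  W1: need (0, 2, 1) fits (3, 2, 4); releases (2, 0, 0), pool now (5, 2, 4)
  W8: need (3, 1, 2) fits (5, 2, 4); releases (0, 3, 1), pool now (5, 5, 5)
  W6: need (1, 1, 0) fits (5, 5, 5); releases (0, 0, 1), pool now (5, 5, 6)


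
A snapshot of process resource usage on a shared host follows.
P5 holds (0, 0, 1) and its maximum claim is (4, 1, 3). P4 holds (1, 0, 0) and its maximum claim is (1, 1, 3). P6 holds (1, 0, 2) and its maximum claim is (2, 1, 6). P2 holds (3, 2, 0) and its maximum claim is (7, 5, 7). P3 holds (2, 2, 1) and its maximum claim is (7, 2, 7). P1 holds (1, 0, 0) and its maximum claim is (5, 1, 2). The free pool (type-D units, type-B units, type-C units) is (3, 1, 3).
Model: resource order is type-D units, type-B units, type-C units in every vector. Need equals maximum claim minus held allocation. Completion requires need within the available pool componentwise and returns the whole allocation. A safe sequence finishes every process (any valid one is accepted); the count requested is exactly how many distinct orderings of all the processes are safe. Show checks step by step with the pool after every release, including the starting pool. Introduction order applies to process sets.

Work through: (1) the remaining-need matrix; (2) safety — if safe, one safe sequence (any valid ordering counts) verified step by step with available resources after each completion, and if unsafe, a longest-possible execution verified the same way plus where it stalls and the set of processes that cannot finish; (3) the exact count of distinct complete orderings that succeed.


(1) Outstanding need per process (order type-D units, type-B units, type-C units):
  P5: (4, 1, 2)
  P4: (0, 1, 3)
  P6: (1, 1, 4)
  P2: (4, 3, 7)
  P3: (5, 0, 6)
  P1: (4, 1, 2)
(2) SAFE — a valid safe sequence is P4, P5, P1, P6, P3, P2.
Key observation: the order's first zero-slack moment is P4 ((0, 1, 3) needed, (3, 1, 3) free — a requested resource with nothing to spare).
Walking it through:
  pool = (3, 1, 3)
  run P4 (needs (0, 1, 3), free (3, 1, 3)); after release of (1, 0, 0) the pool is (4, 1, 3)
  run P5 (needs (4, 1, 2), free (4, 1, 3)); after release of (0, 0, 1) the pool is (4, 1, 4)
  run P1 (needs (4, 1, 2), free (4, 1, 4)); after release of (1, 0, 0) the pool is (5, 1, 4)
  run P6 (needs (1, 1, 4), free (5, 1, 4)); after release of (1, 0, 2) the pool is (6, 1, 6)
  run P3 (needs (5, 0, 6), free (6, 1, 6)); after release of (2, 2, 1) the pool is (8, 3, 7)
  run P2 (needs (4, 3, 7), free (8, 3, 7)); after release of (3, 2, 0) the pool is (11, 5, 7)
(3) The exact count: 5 of the possible complete orderings are safe sequences.


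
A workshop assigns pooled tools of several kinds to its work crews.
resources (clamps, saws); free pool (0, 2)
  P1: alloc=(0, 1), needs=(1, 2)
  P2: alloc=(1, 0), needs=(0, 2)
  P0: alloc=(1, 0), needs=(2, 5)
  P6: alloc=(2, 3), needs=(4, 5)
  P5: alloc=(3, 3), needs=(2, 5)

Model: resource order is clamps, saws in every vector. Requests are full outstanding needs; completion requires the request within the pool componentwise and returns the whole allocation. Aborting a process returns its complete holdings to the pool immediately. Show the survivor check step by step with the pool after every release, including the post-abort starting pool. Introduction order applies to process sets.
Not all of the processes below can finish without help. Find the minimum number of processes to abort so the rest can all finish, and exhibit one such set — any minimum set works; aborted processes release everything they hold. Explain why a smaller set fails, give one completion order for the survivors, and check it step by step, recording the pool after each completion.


The answer: abort P5.
Key observation: before aborting P5, P0 was permanently blocked — no order could ever run it; afterwards it completes at step 3.
No smaller set exists: with zero aborts the deadlock remains.
The survivors complete as P1, P2, P0, P6. Verifying each step (starting from the post-abort pool):
  pool = (3, 5)
  P1: need (1, 2) fits (3, 5); releases (0, 1), pool now (3, 6)
  P2: need (0, 2) fits (3, 6); releases (1, 0), pool now (4, 6)
  P0: need (2, 5) fits (4, 6); releases (1, 0), pool now (5, 6)
  P6: need (4, 5) fits (5, 6); releases (2, 3), pool now (7, 9)


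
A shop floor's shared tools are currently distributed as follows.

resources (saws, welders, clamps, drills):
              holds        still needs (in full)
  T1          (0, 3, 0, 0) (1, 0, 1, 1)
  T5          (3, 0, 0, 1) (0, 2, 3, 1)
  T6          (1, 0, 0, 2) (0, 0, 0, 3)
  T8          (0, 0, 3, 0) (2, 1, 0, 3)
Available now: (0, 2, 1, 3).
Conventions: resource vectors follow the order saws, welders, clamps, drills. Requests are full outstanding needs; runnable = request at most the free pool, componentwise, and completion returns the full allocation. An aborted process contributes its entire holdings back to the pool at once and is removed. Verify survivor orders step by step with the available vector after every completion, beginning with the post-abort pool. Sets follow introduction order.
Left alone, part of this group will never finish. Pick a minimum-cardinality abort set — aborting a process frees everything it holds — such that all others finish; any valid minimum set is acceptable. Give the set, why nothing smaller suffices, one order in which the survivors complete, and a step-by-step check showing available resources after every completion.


Minimum abort set: T8.
Key observation: no ordering could ever have run T5 before the abort of T8; with (0, 0, 3, 0) back in the pool it fits at step 3.
Minimality: the empty abort set fails — the state is deadlocked as it stands.
One survivor order: T6, T1, T5. Verifying each step (post-abort pool first):
  pool = (0, 2, 4, 3)
  run T6 (needs (0, 0, 0, 3), free (0, 2, 4, 3)); after release of (1, 0, 0, 2) the pool is (1, 2, 4, 5)
  run T1 (needs (1, 0, 1, 1), free (1, 2, 4, 5)); after release of (0, 3, 0, 0) the pool is (1, 5, 4, 5)
  run T5 (needs (0, 2, 3, 1), free (1, 5, 4, 5)); after release of (3, 0, 0, 1) the pool is (4, 5, 4, 6)


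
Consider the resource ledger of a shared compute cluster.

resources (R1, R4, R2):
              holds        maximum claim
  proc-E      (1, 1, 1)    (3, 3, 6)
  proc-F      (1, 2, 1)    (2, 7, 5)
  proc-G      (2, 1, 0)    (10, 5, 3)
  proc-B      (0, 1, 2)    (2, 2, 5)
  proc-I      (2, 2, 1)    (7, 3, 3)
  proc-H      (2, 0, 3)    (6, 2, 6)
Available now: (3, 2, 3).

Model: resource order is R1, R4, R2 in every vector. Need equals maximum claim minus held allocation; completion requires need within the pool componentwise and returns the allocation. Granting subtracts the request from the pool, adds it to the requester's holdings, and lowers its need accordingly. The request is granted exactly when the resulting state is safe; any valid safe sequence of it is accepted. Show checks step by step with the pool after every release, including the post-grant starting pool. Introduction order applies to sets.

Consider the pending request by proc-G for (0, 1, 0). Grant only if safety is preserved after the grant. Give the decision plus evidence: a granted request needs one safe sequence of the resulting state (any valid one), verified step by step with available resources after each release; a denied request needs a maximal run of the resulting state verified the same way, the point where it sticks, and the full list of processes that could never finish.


GRANT: granting preserves safety; a valid post-grant sequence is proc-B, proc-E, proc-H, proc-I, proc-F, proc-G.
Key observation: granting shrinks the pool to (3, 1, 3), yet proc-B still fits and the chain goes through.
Verifying the post-grant state step by step:
  pool = (3, 1, 3)
  proc-B needs (2, 1, 3) <= (3, 1, 3) -> finishes; pool += (0, 1, 2) = (3, 2, 5)
  proc-E needs (2, 2, 5) <= (3, 2, 5) -> finishes; pool += (1, 1, 1) = (4, 3, 6)
  proc-H needs (4, 2, 3) <= (4, 3, 6) -> finishes; pool += (2, 0, 3) = (6, 3, 9)
  proc-I needs (5, 1, 2) <= (6, 3, 9) -> finishes; pool += (2, 2, 1) = (8, 5, 10)
  proc-F needs (1, 5, 4) <= (8, 5, 10) -> finishes; pool += (1, 2, 1) = (9, 7, 11)
  proc-G needs (8, 3, 3) <= (9, 7, 11) -> finishes; pool += (2, 2, 0) = (11, 9, 11)
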